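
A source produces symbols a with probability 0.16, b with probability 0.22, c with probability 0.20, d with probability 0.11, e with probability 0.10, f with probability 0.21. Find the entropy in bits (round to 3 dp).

H = −Σ pᵢ log₂ pᵢ.
−0.16·log₂(0.16) = 0.4230
−0.22·log₂(0.22) = 0.4806
−0.20·log₂(0.20) = 0.4644
−0.11·log₂(0.11) = 0.3503
−0.10·log₂(0.10) = 0.3322
−0.21·log₂(0.21) = 0.4728
Sum ≈ 2.5233 → 2.523 bits.

2.523 bits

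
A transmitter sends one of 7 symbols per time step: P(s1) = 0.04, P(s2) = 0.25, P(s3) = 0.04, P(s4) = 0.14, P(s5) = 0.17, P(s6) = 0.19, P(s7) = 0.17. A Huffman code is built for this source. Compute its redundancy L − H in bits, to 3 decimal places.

Entropy H = −Σ p log₂ p ≈ 2.5930 bits.
Huffman merges: 1/25+1/25→2/25; 2/25+7/50→11/50; 17/100+17/100→17/50; 19/100+11/50→41/100; 1/4+17/50→59/100; 41/100+59/100→1. L = 66/25 ≈ 2.6400.
L − H = 2.6400 − 2.5930 = 0.047 bits.

0.047 bits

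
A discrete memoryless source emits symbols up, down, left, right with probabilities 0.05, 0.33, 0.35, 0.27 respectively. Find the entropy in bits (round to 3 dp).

H = −Σ pᵢ log₂ pᵢ.
−0.05·log₂(0.05) = 0.2161
−0.33·log₂(0.33) = 0.5278
−0.35·log₂(0.35) = 0.5301
−0.27·log₂(0.27) = 0.5100
Sum ≈ 1.7840 → 1.784 bits.

1.784 bits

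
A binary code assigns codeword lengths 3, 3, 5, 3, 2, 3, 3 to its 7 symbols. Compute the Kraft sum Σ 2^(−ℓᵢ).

With common denominator 2^5 = 32: Σ 2^(−ℓᵢ) = 4/32 + 4/32 + 1/32 + 4/32 + 8/32 + 4/32 + 4/32 = 29/32 = 0.90625.

0.90625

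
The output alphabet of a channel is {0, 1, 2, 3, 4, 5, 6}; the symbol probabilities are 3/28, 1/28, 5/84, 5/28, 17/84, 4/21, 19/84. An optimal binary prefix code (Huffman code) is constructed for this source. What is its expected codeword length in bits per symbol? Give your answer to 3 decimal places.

2.667 bits/symbol

Repeatedly combine the two least-probable nodes; the expected code length is the sum of the merged weights.
merge 1/28 + 5/84 → 2/21
merge 2/21 + 3/28 → 17/84
merge 5/28 + 4/21 → 31/84
merge 17/84 + 17/84 → 17/42
merge 19/84 + 31/84 → 25/42
merge 17/42 + 25/42 → 1
L = 2/21 + 17/84 + 31/84 + 17/42 + 25/42 + 1 = 8/3 ≈ 2.667 bits/symbol.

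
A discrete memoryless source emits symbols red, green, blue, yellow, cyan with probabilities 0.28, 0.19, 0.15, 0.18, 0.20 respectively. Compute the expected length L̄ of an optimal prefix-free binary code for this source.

Repeatedly combine the two least-probable nodes; the expected code length is the sum of the merged weights.
merge 3/20 + 9/50 → 33/100
merge 19/100 + 1/5 → 39/100
merge 7/25 + 33/100 → 61/100
merge 39/100 + 61/100 → 1
L = 33/100 + 39/100 + 61/100 + 1 = 233/100 = 2.33 bits/symbol.

2.33 bits/symbol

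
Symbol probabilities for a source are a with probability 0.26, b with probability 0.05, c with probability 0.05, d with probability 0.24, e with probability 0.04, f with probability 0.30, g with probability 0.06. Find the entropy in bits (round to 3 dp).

2.382 bits

H = −Σ pᵢ log₂ pᵢ.
−0.26·log₂(0.26) = 0.5053
−0.05·log₂(0.05) = 0.2161
−0.05·log₂(0.05) = 0.2161
−0.24·log₂(0.24) = 0.4941
−0.04·log₂(0.04) = 0.1858
−0.30·log₂(0.30) = 0.5211
−0.06·log₂(0.06) = 0.2435
Sum ≈ 2.3820 → 2.382 bits.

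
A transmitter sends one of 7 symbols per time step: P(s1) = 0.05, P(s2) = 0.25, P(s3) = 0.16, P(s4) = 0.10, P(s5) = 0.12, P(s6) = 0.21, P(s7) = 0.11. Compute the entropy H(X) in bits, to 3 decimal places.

H = −Σ pᵢ log₂ pᵢ.
−0.05·log₂(0.05) = 0.2161
−0.25·log₂(0.25) = 0.5000
−0.16·log₂(0.16) = 0.4230
−0.10·log₂(0.10) = 0.3322
−0.12·log₂(0.12) = 0.3671
−0.21·log₂(0.21) = 0.4728
−0.11·log₂(0.11) = 0.3503
Sum ≈ 2.6615 → 2.661 bits.

2.661 bits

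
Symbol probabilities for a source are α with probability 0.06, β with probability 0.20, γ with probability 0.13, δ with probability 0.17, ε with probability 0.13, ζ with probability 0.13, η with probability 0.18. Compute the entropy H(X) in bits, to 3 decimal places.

2.736 bits

H = −Σ pᵢ log₂ pᵢ.
−0.06·log₂(0.06) = 0.2435
−0.20·log₂(0.20) = 0.4644
−0.13·log₂(0.13) = 0.3826
−0.17·log₂(0.17) = 0.4346
−0.13·log₂(0.13) = 0.3826
−0.13·log₂(0.13) = 0.3826
−0.18·log₂(0.18) = 0.4453
Sum ≈ 2.7357 → 2.736 bits.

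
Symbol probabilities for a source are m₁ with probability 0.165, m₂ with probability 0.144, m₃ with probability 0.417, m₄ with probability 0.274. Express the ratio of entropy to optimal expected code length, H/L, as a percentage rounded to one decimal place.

Entropy H = −Σ p log₂ p ≈ 1.8695 bits.
Huffman merges: 18/125+33/200→309/1000; 137/500+309/1000→583/1000; 417/1000+583/1000→1. L = 473/250 ≈ 1.8920.
Efficiency = H/L = 1.8695/1.8920 = 98.8%.

98.8%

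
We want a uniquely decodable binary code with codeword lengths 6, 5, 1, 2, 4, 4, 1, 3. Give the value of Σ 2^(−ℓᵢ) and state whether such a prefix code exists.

With common denominator 2^6 = 64: Σ 2^(−ℓᵢ) = 1/64 + 2/64 + 32/64 + 16/64 + 4/64 + 4/64 + 32/64 + 8/64 = 99/64 = 1.546875.
Kraft's inequality requires Σ ≤ 1; here Σ = 1.546875 > 1, so no such prefix code exists.

1.546875; no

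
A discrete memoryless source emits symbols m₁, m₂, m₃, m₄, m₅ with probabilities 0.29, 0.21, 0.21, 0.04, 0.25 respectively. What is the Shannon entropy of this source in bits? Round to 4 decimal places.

H = −Σ pᵢ log₂ pᵢ.
−0.29·log₂(0.29) = 0.5179
−0.21·log₂(0.21) = 0.4728
−0.21·log₂(0.21) = 0.4728
−0.04·log₂(0.04) = 0.1858
−0.25·log₂(0.25) = 0.5000
Sum ≈ 2.1493 → 2.1493 bits.

2.1493 bits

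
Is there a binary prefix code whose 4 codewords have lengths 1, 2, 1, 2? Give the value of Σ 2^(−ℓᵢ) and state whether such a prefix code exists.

With common denominator 2^2 = 4: Σ 2^(−ℓᵢ) = 2/4 + 1/4 + 2/4 + 1/4 = 6/4 = 1.5.
Kraft's inequality requires Σ ≤ 1; here Σ = 1.5 > 1, so no such prefix code exists.

1.5; no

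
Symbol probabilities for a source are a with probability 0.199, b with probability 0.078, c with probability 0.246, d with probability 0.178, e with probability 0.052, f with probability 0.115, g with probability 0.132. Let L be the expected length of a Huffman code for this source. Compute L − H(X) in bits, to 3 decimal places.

Entropy H = −Σ p log₂ p ≈ 2.6578 bits.
Huffman merges: 13/250+39/500→13/100; 23/200+13/100→49/200; 33/250+89/500→31/100; 199/1000+49/200→111/250; 123/500+31/100→139/250; 111/250+139/250→1. L = 537/200 ≈ 2.6850.
L − H = 2.6850 − 2.6578 = 0.027 bits.

0.027 bits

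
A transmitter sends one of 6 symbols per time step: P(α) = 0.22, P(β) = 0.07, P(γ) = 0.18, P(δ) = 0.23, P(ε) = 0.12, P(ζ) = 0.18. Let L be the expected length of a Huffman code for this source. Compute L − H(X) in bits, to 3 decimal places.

0.056 bits

Entropy H = −Σ p log₂ p ≈ 2.4945 bits.
Huffman merges: 7/100+3/25→19/100; 9/50+9/50→9/25; 19/100+11/50→41/100; 23/100+9/25→59/100; 41/100+59/100→1. L = 51/20 ≈ 2.5500.
L − H = 2.5500 − 2.4945 = 0.056 bits.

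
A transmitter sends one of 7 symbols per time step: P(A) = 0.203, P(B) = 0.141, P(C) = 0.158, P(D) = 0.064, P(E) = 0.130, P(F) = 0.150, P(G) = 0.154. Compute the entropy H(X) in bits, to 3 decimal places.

H = −Σ pᵢ log₂ pᵢ.
−0.203·log₂(0.203) = 0.4670
−0.141·log₂(0.141) = 0.3985
−0.158·log₂(0.158) = 0.4206
−0.064·log₂(0.064) = 0.2538
−0.130·log₂(0.130) = 0.3826
−0.150·log₂(0.150) = 0.4105
−0.154·log₂(0.154) = 0.4156
Sum ≈ 2.7487 → 2.749 bits.

2.749 bits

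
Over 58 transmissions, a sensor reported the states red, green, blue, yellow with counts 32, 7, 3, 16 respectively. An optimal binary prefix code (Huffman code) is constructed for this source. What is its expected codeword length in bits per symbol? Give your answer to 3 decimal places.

1.621 bits/symbol

Probabilities are the counts divided by 58.
Repeatedly combine the two least-probable nodes; the expected code length is the sum of the merged weights.
merge 3/58 + 7/58 → 5/29
merge 5/29 + 8/29 → 13/29
merge 13/29 + 16/29 → 1
L = 5/29 + 13/29 + 1 = 47/29 ≈ 1.621 bits/symbol.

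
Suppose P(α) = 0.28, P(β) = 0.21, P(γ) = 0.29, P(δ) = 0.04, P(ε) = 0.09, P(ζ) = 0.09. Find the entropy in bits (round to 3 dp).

2.316 bits

H = −Σ pᵢ log₂ pᵢ.
−0.28·log₂(0.28) = 0.5142
−0.21·log₂(0.21) = 0.4728
−0.29·log₂(0.29) = 0.5179
−0.04·log₂(0.04) = 0.1858
−0.09·log₂(0.09) = 0.3127
−0.09·log₂(0.09) = 0.3127
Sum ≈ 2.3160 → 2.316 bits.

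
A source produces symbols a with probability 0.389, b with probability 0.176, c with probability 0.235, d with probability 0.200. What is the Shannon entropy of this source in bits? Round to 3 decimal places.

1.926 bits

H = −Σ pᵢ log₂ pᵢ.
−0.389·log₂(0.389) = 0.5299
−0.176·log₂(0.176) = 0.4411
−0.235·log₂(0.235) = 0.4910
−0.200·log₂(0.200) = 0.4644
Sum ≈ 1.9264 → 1.926 bits.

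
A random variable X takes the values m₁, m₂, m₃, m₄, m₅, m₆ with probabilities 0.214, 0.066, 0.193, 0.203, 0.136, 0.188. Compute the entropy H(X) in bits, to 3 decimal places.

2.505 bits

H = −Σ pᵢ log₂ pᵢ.
−0.214·log₂(0.214) = 0.4760
−0.066·log₂(0.066) = 0.2588
−0.193·log₂(0.193) = 0.4581
−0.203·log₂(0.203) = 0.4670
−0.136·log₂(0.136) = 0.3915
−0.188·log₂(0.188) = 0.4533
Sum ≈ 2.5046 → 2.505 bits.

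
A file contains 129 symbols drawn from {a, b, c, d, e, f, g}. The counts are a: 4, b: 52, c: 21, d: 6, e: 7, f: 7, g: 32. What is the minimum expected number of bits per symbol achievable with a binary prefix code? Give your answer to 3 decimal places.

2.318 bits/symbol

Probabilities are the counts divided by 129.
Repeatedly combine the two least-probable nodes; the expected code length is the sum of the merged weights.
merge 4/129 + 2/43 → 10/129
merge 7/129 + 7/129 → 14/129
merge 10/129 + 14/129 → 8/43
merge 7/43 + 8/43 → 15/43
merge 32/129 + 15/43 → 77/129
merge 52/129 + 77/129 → 1
L = 10/129 + 14/129 + 8/43 + 15/43 + 77/129 + 1 = 299/129 ≈ 2.318 bits/symbol.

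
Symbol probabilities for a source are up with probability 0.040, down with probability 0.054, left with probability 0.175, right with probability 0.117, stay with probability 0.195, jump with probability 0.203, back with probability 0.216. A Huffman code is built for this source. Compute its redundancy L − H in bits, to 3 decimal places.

Entropy H = −Σ p log₂ p ≈ 2.6198 bits.
Huffman merges: 1/25+27/500→47/500; 47/500+117/1000→211/1000; 7/40+39/200→37/100; 203/1000+211/1000→207/500; 27/125+37/100→293/500; 207/500+293/500→1. L = 107/40 ≈ 2.6750.
L − H = 2.6750 − 2.6198 = 0.055 bits.

0.055 bits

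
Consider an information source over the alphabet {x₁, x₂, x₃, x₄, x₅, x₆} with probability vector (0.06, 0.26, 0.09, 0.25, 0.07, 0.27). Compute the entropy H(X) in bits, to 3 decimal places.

H = −Σ pᵢ log₂ pᵢ.
−0.06·log₂(0.06) = 0.2435
−0.26·log₂(0.26) = 0.5053
−0.09·log₂(0.09) = 0.3127
−0.25·log₂(0.25) = 0.5000
−0.07·log₂(0.07) = 0.2686
−0.27·log₂(0.27) = 0.5100
Sum ≈ 2.3401 → 2.340 bits.

2.340 bits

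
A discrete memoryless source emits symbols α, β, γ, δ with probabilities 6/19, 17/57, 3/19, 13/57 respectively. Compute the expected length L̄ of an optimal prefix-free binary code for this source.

2 bits/symbol

Repeatedly combine the two least-probable nodes; the expected code length is the sum of the merged weights.
merge 3/19 + 13/57 → 22/57
merge 17/57 + 6/19 → 35/57
merge 22/57 + 35/57 → 1
L = 22/57 + 35/57 + 1 = 2 bits/symbol.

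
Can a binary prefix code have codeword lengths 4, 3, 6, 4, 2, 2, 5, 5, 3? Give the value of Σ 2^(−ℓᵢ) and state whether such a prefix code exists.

With common denominator 2^6 = 64: Σ 2^(−ℓᵢ) = 4/64 + 8/64 + 1/64 + 4/64 + 16/64 + 16/64 + 2/64 + 2/64 + 8/64 = 61/64 = 0.953125.
Kraft's inequality requires Σ ≤ 1; here Σ = 0.953125 ≤ 1, so such a prefix code exists.

0.953125; yes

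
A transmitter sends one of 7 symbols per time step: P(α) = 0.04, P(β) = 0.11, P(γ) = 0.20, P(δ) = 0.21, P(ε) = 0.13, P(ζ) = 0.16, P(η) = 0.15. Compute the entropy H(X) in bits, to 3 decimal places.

H = −Σ pᵢ log₂ pᵢ.
−0.04·log₂(0.04) = 0.1858
−0.11·log₂(0.11) = 0.3503
−0.20·log₂(0.20) = 0.4644
−0.21·log₂(0.21) = 0.4728
−0.13·log₂(0.13) = 0.3826
−0.16·log₂(0.16) = 0.4230
−0.15·log₂(0.15) = 0.4105
Sum ≈ 2.6895 → 2.689 bits.

2.689 bits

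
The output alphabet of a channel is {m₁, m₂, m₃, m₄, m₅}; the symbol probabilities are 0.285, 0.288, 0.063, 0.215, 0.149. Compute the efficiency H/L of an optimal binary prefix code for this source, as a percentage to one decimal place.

98.1%

Entropy H = −Σ p log₂ p ≈ 2.1706 bits.
Huffman merges: 63/1000+149/1000→53/250; 53/250+43/200→427/1000; 57/200+36/125→573/1000; 427/1000+573/1000→1. L = 553/250 ≈ 2.2120.
Efficiency = H/L = 2.1706/2.2120 = 98.1%.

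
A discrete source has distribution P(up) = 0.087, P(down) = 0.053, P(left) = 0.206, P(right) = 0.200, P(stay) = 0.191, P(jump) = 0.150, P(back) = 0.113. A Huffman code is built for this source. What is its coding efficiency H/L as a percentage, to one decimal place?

98.3%

Entropy H = −Σ p log₂ p ≈ 2.6872 bits.
Huffman merges: 53/1000+87/1000→7/50; 113/1000+7/50→253/1000; 3/20+191/1000→341/1000; 1/5+103/500→203/500; 253/1000+341/1000→297/500; 203/500+297/500→1. L = 1367/500 ≈ 2.7340.
Efficiency = H/L = 2.6872/2.7340 = 98.3%.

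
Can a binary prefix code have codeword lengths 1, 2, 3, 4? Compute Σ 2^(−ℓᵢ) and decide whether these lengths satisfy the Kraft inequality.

With common denominator 2^4 = 16: Σ 2^(−ℓᵢ) = 8/16 + 4/16 + 2/16 + 1/16 = 15/16 = 0.9375.
Kraft's inequality requires Σ ≤ 1; here Σ = 0.9375 ≤ 1, so such a prefix code exists.

0.9375; yes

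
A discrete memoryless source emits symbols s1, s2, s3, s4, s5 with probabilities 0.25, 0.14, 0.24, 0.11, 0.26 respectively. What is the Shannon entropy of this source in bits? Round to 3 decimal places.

2.247 bits

H = −Σ pᵢ log₂ pᵢ.
−0.25·log₂(0.25) = 0.5000
−0.14·log₂(0.14) = 0.3971
−0.24·log₂(0.24) = 0.4941
−0.11·log₂(0.11) = 0.3503
−0.26·log₂(0.26) = 0.5053
Sum ≈ 2.2468 → 2.247 bits.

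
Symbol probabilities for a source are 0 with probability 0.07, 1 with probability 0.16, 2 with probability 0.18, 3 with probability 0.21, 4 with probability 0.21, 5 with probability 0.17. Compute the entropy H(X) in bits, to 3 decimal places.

H = −Σ pᵢ log₂ pᵢ.
−0.07·log₂(0.07) = 0.2686
−0.16·log₂(0.16) = 0.4230
−0.18·log₂(0.18) = 0.4453
−0.21·log₂(0.21) = 0.4728
−0.21·log₂(0.21) = 0.4728
−0.17·log₂(0.17) = 0.4346
Sum ≈ 2.5171 → 2.517 bits.

2.517 bits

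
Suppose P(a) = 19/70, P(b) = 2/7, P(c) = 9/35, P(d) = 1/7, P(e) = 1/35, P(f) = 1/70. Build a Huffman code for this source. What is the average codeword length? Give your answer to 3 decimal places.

2.229 bits/symbol

Repeatedly combine the two least-probable nodes; the expected code length is the sum of the merged weights.
merge 1/70 + 1/35 → 3/70
merge 3/70 + 1/7 → 13/70
merge 13/70 + 9/35 → 31/70
merge 19/70 + 2/7 → 39/70
merge 31/70 + 39/70 → 1
L = 3/70 + 13/70 + 31/70 + 39/70 + 1 = 78/35 ≈ 2.229 bits/symbol.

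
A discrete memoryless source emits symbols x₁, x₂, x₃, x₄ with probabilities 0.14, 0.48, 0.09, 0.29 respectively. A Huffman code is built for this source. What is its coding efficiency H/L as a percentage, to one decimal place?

99.2%

Entropy H = −Σ p log₂ p ≈ 1.7359 bits.
Huffman merges: 9/100+7/50→23/100; 23/100+29/100→13/25; 12/25+13/25→1. L = 7/4 ≈ 1.7500.
Efficiency = H/L = 1.7359/1.7500 = 99.2%.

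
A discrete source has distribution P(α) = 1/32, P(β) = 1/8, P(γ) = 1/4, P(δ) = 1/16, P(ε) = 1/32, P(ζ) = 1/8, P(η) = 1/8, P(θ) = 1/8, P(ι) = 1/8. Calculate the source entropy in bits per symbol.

2.9375 bits

Each probability is a power of 1/2, so log₂(1/p) is an integer.
H = Σ p·log₂(1/p) = 1/32·5 + 1/8·3 + 1/4·2 + 1/16·4 + 1/32·5 + 1/8·3 + 1/8·3 + 1/8·3 + 1/8·3 = 2.9375 bits.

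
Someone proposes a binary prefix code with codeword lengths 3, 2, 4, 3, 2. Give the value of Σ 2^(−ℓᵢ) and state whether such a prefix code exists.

0.8125; yes

With common denominator 2^4 = 16: Σ 2^(−ℓᵢ) = 2/16 + 4/16 + 1/16 + 2/16 + 4/16 = 13/16 = 0.8125.
Kraft's inequality requires Σ ≤ 1; here Σ = 0.8125 ≤ 1, so such a prefix code exists.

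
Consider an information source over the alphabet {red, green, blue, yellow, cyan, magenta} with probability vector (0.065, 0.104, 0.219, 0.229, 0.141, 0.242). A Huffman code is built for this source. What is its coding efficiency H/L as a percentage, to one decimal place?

99.1%

Entropy H = −Σ p log₂ p ≈ 2.4566 bits.
Huffman merges: 13/200+13/125→169/1000; 141/1000+169/1000→31/100; 219/1000+229/1000→56/125; 121/500+31/100→69/125; 56/125+69/125→1. L = 2479/1000 ≈ 2.4790.
Efficiency = H/L = 2.4566/2.4790 = 99.1%.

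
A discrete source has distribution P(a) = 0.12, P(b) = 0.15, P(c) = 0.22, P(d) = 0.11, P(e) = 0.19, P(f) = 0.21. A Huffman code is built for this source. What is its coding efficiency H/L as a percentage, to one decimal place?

Entropy H = −Σ p log₂ p ≈ 2.5365 bits.
Huffman merges: 11/100+3/25→23/100; 3/20+19/100→17/50; 21/100+11/50→43/100; 23/100+17/50→57/100; 43/100+57/100→1. L = 257/100 ≈ 2.5700.
Efficiency = H/L = 2.5365/2.5700 = 98.7%.

98.7%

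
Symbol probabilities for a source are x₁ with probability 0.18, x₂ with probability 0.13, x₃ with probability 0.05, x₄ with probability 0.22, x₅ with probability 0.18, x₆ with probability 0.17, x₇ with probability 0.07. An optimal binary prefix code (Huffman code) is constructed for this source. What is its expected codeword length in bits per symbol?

Repeatedly combine the two least-probable nodes; the expected code length is the sum of the merged weights.
merge 1/20 + 7/100 → 3/25
merge 3/25 + 13/100 → 1/4
merge 17/100 + 9/50 → 7/20
merge 9/50 + 11/50 → 2/5
merge 1/4 + 7/20 → 3/5
merge 2/5 + 3/5 → 1
L = 3/25 + 1/4 + 7/20 + 2/5 + 3/5 + 1 = 68/25 = 2.72 bits/symbol.

2.72 bits/symbol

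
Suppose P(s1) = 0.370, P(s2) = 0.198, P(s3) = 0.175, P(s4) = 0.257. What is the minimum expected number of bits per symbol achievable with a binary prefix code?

2 bits/symbol

Repeatedly combine the two least-probable nodes; the expected code length is the sum of the merged weights.
merge 7/40 + 99/500 → 373/1000
merge 257/1000 + 37/100 → 627/1000
merge 373/1000 + 627/1000 → 1
L = 373/1000 + 627/1000 + 1 = 2 bits/symbol.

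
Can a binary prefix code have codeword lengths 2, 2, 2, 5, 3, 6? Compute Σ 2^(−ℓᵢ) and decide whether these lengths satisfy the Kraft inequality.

0.921875; yes

With common denominator 2^6 = 64: Σ 2^(−ℓᵢ) = 16/64 + 16/64 + 16/64 + 2/64 + 8/64 + 1/64 = 59/64 = 0.921875.
Kraft's inequality requires Σ ≤ 1; here Σ = 0.921875 ≤ 1, so such a prefix code exists.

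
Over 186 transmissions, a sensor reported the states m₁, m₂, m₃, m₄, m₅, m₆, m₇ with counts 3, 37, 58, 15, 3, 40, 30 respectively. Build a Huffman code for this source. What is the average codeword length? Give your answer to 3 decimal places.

Probabilities are the counts divided by 186.
Repeatedly combine the two least-probable nodes; the expected code length is the sum of the merged weights.
merge 1/62 + 1/62 → 1/31
merge 1/31 + 5/62 → 7/62
merge 7/62 + 5/31 → 17/62
merge 37/186 + 20/93 → 77/186
merge 17/62 + 29/93 → 109/186
merge 77/186 + 109/186 → 1
L = 1/31 + 7/62 + 17/62 + 77/186 + 109/186 + 1 = 75/31 ≈ 2.419 bits/symbol.

2.419 bits/symbol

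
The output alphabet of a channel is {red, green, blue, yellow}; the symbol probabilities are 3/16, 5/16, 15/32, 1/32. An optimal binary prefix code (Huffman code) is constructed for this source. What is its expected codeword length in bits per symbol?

Repeatedly combine the two least-probable nodes; the expected code length is the sum of the merged weights.
merge 1/32 + 3/16 → 7/32
merge 7/32 + 5/16 → 17/32
merge 15/32 + 17/32 → 1
L = 7/32 + 17/32 + 1 = 7/4 = 1.75 bits/symbol.

1.75 bits/symbol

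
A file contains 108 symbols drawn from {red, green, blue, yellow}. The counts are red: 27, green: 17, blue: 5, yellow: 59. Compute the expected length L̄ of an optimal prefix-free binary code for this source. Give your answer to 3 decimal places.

Probabilities are the counts divided by 108.
Repeatedly combine the two least-probable nodes; the expected code length is the sum of the merged weights.
merge 5/108 + 17/108 → 11/54
merge 11/54 + 1/4 → 49/108
merge 49/108 + 59/108 → 1
L = 11/54 + 49/108 + 1 = 179/108 ≈ 1.657 bits/symbol.

1.657 bits/symbol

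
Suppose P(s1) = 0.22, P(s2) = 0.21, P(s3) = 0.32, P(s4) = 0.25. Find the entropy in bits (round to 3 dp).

H = −Σ pᵢ log₂ pᵢ.
−0.22·log₂(0.22) = 0.4806
−0.21·log₂(0.21) = 0.4728
−0.32·log₂(0.32) = 0.5260
−0.25·log₂(0.25) = 0.5000
Sum ≈ 1.9794 → 1.979 bits.

1.979 bits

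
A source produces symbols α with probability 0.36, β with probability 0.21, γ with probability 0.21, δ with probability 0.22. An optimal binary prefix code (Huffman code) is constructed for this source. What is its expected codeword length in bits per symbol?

Repeatedly combine the two least-probable nodes; the expected code length is the sum of the merged weights.
merge 21/100 + 21/100 → 21/50
merge 11/50 + 9/25 → 29/50
merge 21/50 + 29/50 → 1
L = 21/50 + 29/50 + 1 = 2 bits/symbol.

2 bits/symbol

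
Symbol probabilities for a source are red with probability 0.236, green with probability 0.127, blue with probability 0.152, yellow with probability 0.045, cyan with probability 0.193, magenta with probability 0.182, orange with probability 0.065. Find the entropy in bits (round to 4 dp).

2.6459 bits

H = −Σ pᵢ log₂ pᵢ.
−0.236·log₂(0.236) = 0.4916
−0.127·log₂(0.127) = 0.3781
−0.152·log₂(0.152) = 0.4131
−0.045·log₂(0.045) = 0.2013
−0.193·log₂(0.193) = 0.4581
−0.182·log₂(0.182) = 0.4474
−0.065·log₂(0.065) = 0.2563
Sum ≈ 2.6459 → 2.6459 bits.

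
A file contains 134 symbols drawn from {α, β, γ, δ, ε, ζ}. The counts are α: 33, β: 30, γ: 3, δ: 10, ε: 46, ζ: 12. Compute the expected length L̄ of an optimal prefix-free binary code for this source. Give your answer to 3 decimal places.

2.284 bits/symbol

Probabilities are the counts divided by 134.
Repeatedly combine the two least-probable nodes; the expected code length is the sum of the merged weights.
merge 3/134 + 5/67 → 13/134
merge 6/67 + 13/134 → 25/134
merge 25/134 + 15/67 → 55/134
merge 33/134 + 23/67 → 79/134
merge 55/134 + 79/134 → 1
L = 13/134 + 25/134 + 55/134 + 79/134 + 1 = 153/67 ≈ 2.284 bits/symbol.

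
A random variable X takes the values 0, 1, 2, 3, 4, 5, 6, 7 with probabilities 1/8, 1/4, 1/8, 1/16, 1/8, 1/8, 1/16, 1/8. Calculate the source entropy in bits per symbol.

Each probability is a power of 1/2, so log₂(1/p) is an integer.
H = Σ p·log₂(1/p) = 1/8·3 + 1/4·2 + 1/8·3 + 1/16·4 + 1/8·3 + 1/8·3 + 1/16·4 + 1/8·3 = 2.875 bits.

2.875 bits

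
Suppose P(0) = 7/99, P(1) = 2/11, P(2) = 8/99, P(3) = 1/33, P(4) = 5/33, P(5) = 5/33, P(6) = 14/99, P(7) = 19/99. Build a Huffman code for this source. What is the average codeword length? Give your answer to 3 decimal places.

2.909 bits/symbol

Repeatedly combine the two least-probable nodes; the expected code length is the sum of the merged weights.
merge 1/33 + 7/99 → 10/99
merge 8/99 + 10/99 → 2/11
merge 14/99 + 5/33 → 29/99
merge 5/33 + 2/11 → 1/3
merge 2/11 + 19/99 → 37/99
merge 29/99 + 1/3 → 62/99
merge 37/99 + 62/99 → 1
L = 10/99 + 2/11 + 29/99 + 1/3 + 37/99 + 62/99 + 1 = 32/11 ≈ 2.909 bits/symbol.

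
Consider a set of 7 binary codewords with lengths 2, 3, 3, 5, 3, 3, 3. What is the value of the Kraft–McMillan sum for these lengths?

With common denominator 2^5 = 32: Σ 2^(−ℓᵢ) = 8/32 + 4/32 + 4/32 + 1/32 + 4/32 + 4/32 + 4/32 = 29/32 = 0.90625.

0.90625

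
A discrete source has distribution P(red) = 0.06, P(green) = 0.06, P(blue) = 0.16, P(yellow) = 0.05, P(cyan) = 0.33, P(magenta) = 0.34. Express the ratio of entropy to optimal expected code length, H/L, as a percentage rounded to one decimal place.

96.2%

Entropy H = −Σ p log₂ p ≈ 2.1832 bits.
Huffman merges: 1/20+3/50→11/100; 3/50+11/100→17/100; 4/25+17/100→33/100; 33/100+33/100→33/50; 17/50+33/50→1. L = 227/100 ≈ 2.2700.
Efficiency = H/L = 2.1832/2.2700 = 96.2%.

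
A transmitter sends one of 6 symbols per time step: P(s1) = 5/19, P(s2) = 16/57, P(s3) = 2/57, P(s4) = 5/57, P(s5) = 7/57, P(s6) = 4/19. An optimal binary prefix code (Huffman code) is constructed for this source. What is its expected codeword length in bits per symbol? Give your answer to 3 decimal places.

Repeatedly combine the two least-probable nodes; the expected code length is the sum of the merged weights.
merge 2/57 + 5/57 → 7/57
merge 7/57 + 7/57 → 14/57
merge 4/19 + 14/57 → 26/57
merge 5/19 + 16/57 → 31/57
merge 26/57 + 31/57 → 1
L = 7/57 + 14/57 + 26/57 + 31/57 + 1 = 45/19 ≈ 2.368 bits/symbol.

2.368 bits/symbol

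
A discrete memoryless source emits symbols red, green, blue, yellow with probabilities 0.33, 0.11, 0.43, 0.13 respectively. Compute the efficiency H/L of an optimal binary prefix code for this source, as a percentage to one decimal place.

98.6%

Entropy H = −Σ p log₂ p ≈ 1.7843 bits.
Huffman merges: 11/100+13/100→6/25; 6/25+33/100→57/100; 43/100+57/100→1. L = 181/100 ≈ 1.8100.
Efficiency = H/L = 1.7843/1.8100 = 98.6%.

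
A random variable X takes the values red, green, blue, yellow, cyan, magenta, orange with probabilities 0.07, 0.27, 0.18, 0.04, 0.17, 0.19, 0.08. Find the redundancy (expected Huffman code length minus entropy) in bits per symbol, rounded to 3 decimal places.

0.059 bits

Entropy H = −Σ p log₂ p ≈ 2.5910 bits.
Huffman merges: 1/25+7/100→11/100; 2/25+11/100→19/100; 17/100+9/50→7/20; 19/100+19/100→19/50; 27/100+7/20→31/50; 19/50+31/50→1. L = 53/20 ≈ 2.6500.
L − H = 2.6500 − 2.5910 = 0.059 bits.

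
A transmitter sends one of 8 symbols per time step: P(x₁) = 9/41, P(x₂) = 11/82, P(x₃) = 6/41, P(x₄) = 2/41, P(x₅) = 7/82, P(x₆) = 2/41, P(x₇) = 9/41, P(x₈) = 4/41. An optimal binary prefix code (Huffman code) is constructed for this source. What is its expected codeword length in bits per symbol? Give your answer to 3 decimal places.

Repeatedly combine the two least-probable nodes; the expected code length is the sum of the merged weights.
merge 2/41 + 2/41 → 4/41
merge 7/82 + 4/41 → 15/82
merge 4/41 + 11/82 → 19/82
merge 6/41 + 15/82 → 27/82
merge 9/41 + 9/41 → 18/41
merge 19/82 + 27/82 → 23/41
merge 18/41 + 23/41 → 1
L = 4/41 + 15/82 + 19/82 + 27/82 + 18/41 + 23/41 + 1 = 233/82 ≈ 2.841 bits/symbol.

2.841 bits/symbol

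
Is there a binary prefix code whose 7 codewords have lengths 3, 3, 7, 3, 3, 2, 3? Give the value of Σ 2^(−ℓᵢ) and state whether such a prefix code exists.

With common denominator 2^7 = 128: Σ 2^(−ℓᵢ) = 16/128 + 16/128 + 1/128 + 16/128 + 16/128 + 32/128 + 16/128 = 113/128 = 0.8828125.
Kraft's inequality requires Σ ≤ 1; here Σ = 0.8828125 ≤ 1, so such a prefix code exists.

0.8828125; yes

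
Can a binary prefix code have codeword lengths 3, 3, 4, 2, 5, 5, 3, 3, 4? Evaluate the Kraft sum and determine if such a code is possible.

With common denominator 2^5 = 32: Σ 2^(−ℓᵢ) = 4/32 + 4/32 + 2/32 + 8/32 + 1/32 + 1/32 + 4/32 + 4/32 + 2/32 = 30/32 = 0.9375.
Kraft's inequality requires Σ ≤ 1; here Σ = 0.9375 ≤ 1, so such a prefix code exists.

0.9375; yes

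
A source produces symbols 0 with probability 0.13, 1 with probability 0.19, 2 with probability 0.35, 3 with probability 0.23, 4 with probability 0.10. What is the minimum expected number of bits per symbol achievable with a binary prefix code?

Repeatedly combine the two least-probable nodes; the expected code length is the sum of the merged weights.
merge 1/10 + 13/100 → 23/100
merge 19/100 + 23/100 → 21/50
merge 23/100 + 7/20 → 29/50
merge 21/50 + 29/50 → 1
L = 23/100 + 21/50 + 29/50 + 1 = 223/100 = 2.23 bits/symbol.

2.23 bits/symbol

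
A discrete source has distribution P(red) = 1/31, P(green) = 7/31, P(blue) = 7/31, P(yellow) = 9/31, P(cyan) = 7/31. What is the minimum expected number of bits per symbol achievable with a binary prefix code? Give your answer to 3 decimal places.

2.258 bits/symbol

Repeatedly combine the two least-probable nodes; the expected code length is the sum of the merged weights.
merge 1/31 + 7/31 → 8/31
merge 7/31 + 7/31 → 14/31
merge 8/31 + 9/31 → 17/31
merge 14/31 + 17/31 → 1
L = 8/31 + 14/31 + 17/31 + 1 = 70/31 ≈ 2.258 bits/symbol.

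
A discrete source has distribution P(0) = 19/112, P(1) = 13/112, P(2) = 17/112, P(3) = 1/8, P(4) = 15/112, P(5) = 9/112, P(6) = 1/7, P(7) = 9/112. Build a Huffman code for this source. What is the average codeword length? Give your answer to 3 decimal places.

Repeatedly combine the two least-probable nodes; the expected code length is the sum of the merged weights.
merge 9/112 + 9/112 → 9/56
merge 13/112 + 1/8 → 27/112
merge 15/112 + 1/7 → 31/112
merge 17/112 + 9/56 → 5/16
merge 19/112 + 27/112 → 23/56
merge 31/112 + 5/16 → 33/56
merge 23/56 + 33/56 → 1
L = 9/56 + 27/112 + 31/112 + 5/16 + 23/56 + 33/56 + 1 = 335/112 ≈ 2.991 bits/symbol.

2.991 bits/symbol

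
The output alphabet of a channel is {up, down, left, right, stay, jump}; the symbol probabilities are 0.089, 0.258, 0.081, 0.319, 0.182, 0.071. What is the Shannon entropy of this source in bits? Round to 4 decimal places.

2.3527 bits

H = −Σ pᵢ log₂ pᵢ.
−0.089·log₂(0.089) = 0.3106
−0.258·log₂(0.258) = 0.5043
−0.081·log₂(0.081) = 0.2937
−0.319·log₂(0.319) = 0.5258
−0.182·log₂(0.182) = 0.4474
−0.071·log₂(0.071) = 0.2709
Sum ≈ 2.3527 → 2.3527 bits.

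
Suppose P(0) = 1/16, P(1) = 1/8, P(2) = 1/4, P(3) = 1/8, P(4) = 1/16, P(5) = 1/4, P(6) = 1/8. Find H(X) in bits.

Each probability is a power of 1/2, so log₂(1/p) is an integer.
H = Σ p·log₂(1/p) = 1/16·4 + 1/8·3 + 1/4·2 + 1/8·3 + 1/16·4 + 1/4·2 + 1/8·3 = 2.625 bits.

2.625 bits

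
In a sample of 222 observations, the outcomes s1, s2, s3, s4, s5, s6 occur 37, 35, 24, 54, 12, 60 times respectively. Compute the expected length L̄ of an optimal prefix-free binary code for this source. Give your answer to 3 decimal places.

2.482 bits/symbol

Probabilities are the counts divided by 222.
Repeatedly combine the two least-probable nodes; the expected code length is the sum of the merged weights.
merge 2/37 + 4/37 → 6/37
merge 35/222 + 6/37 → 71/222
merge 1/6 + 9/37 → 91/222
merge 10/37 + 71/222 → 131/222
merge 91/222 + 131/222 → 1
L = 6/37 + 71/222 + 91/222 + 131/222 + 1 = 551/222 ≈ 2.482 bits/symbol.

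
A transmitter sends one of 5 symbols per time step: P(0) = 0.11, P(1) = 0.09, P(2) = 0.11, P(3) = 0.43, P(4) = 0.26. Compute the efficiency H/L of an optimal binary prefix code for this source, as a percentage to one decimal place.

98.2%

Entropy H = −Σ p log₂ p ≈ 2.0421 bits.
Huffman merges: 9/100+11/100→1/5; 11/100+1/5→31/100; 13/50+31/100→57/100; 43/100+57/100→1. L = 52/25 ≈ 2.0800.
Efficiency = H/L = 2.0421/2.0800 = 98.2%.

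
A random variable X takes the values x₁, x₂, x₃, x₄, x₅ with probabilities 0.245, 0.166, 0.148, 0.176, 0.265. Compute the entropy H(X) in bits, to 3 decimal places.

2.284 bits

H = −Σ pᵢ log₂ pᵢ.
−0.245·log₂(0.245) = 0.4971
−0.166·log₂(0.166) = 0.4301
−0.148·log₂(0.148) = 0.4079
−0.176·log₂(0.176) = 0.4411
−0.265·log₂(0.265) = 0.5077
Sum ≈ 2.2840 → 2.284 bits.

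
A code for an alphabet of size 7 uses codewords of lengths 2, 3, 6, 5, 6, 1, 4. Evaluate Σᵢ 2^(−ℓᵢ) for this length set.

1

With common denominator 2^6 = 64: Σ 2^(−ℓᵢ) = 16/64 + 8/64 + 1/64 + 2/64 + 1/64 + 32/64 + 4/64 = 64/64 = 1.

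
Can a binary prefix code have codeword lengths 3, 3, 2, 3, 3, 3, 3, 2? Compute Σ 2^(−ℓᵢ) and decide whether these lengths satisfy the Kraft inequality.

1.25; no

With common denominator 2^3 = 8: Σ 2^(−ℓᵢ) = 1/8 + 1/8 + 2/8 + 1/8 + 1/8 + 1/8 + 1/8 + 2/8 = 10/8 = 1.25.
Kraft's inequality requires Σ ≤ 1; here Σ = 1.25 > 1, so no such prefix code exists.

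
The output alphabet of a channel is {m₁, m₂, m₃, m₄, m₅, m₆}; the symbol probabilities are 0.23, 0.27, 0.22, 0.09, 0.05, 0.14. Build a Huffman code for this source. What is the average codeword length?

2.42 bits/symbol

Repeatedly combine the two least-probable nodes; the expected code length is the sum of the merged weights.
merge 1/20 + 9/100 → 7/50
merge 7/50 + 7/50 → 7/25
merge 11/50 + 23/100 → 9/20
merge 27/100 + 7/25 → 11/20
merge 9/20 + 11/20 → 1
L = 7/50 + 7/25 + 9/20 + 11/20 + 1 = 121/50 = 2.42 bits/symbol.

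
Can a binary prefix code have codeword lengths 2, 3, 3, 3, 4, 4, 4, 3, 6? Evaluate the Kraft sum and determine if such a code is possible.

0.953125; yes

With common denominator 2^6 = 64: Σ 2^(−ℓᵢ) = 16/64 + 8/64 + 8/64 + 8/64 + 4/64 + 4/64 + 4/64 + 8/64 + 1/64 = 61/64 = 0.953125.
Kraft's inequality requires Σ ≤ 1; here Σ = 0.953125 ≤ 1, so such a prefix code exists.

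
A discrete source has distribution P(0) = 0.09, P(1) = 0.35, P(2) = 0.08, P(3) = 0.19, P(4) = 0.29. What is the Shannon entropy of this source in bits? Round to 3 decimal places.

2.107 bits

H = −Σ pᵢ log₂ pᵢ.
−0.09·log₂(0.09) = 0.3127
−0.35·log₂(0.35) = 0.5301
−0.08·log₂(0.08) = 0.2915
−0.19·log₂(0.19) = 0.4552
−0.29·log₂(0.29) = 0.5179
Sum ≈ 2.1074 → 2.107 bits.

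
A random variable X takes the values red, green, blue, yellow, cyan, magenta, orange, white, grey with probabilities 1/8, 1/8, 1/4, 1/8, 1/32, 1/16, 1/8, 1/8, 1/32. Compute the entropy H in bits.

Each probability is a power of 1/2, so log₂(1/p) is an integer.
H = Σ p·log₂(1/p) = 1/8·3 + 1/8·3 + 1/4·2 + 1/8·3 + 1/32·5 + 1/16·4 + 1/8·3 + 1/8·3 + 1/32·5 = 2.9375 bits.

2.9375 bits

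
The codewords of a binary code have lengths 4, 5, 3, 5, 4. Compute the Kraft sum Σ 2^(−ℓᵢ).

0.3125

With common denominator 2^5 = 32: Σ 2^(−ℓᵢ) = 2/32 + 1/32 + 4/32 + 1/32 + 2/32 = 10/32 = 0.3125.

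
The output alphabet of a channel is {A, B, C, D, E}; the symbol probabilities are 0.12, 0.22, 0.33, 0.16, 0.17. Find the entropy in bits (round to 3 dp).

H = −Σ pᵢ log₂ pᵢ.
−0.12·log₂(0.12) = 0.3671
−0.22·log₂(0.22) = 0.4806
−0.33·log₂(0.33) = 0.5278
−0.16·log₂(0.16) = 0.4230
−0.17·log₂(0.17) = 0.4346
Sum ≈ 2.2331 → 2.233 bits.

2.233 bits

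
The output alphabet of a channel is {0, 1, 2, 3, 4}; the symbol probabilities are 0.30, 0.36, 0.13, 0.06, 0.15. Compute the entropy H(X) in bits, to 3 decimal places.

2.088 bits

H = −Σ pᵢ log₂ pᵢ.
−0.30·log₂(0.30) = 0.5211
−0.36·log₂(0.36) = 0.5306
−0.13·log₂(0.13) = 0.3826
−0.06·log₂(0.06) = 0.2435
−0.15·log₂(0.15) = 0.4105
Sum ≈ 2.0884 → 2.088 bits.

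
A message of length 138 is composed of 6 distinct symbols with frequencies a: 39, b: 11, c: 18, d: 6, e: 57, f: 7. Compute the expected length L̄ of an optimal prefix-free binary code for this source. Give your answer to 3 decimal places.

2.159 bits/symbol

Probabilities are the counts divided by 138.
Repeatedly combine the two least-probable nodes; the expected code length is the sum of the merged weights.
merge 1/23 + 7/138 → 13/138
merge 11/138 + 13/138 → 4/23
merge 3/23 + 4/23 → 7/23
merge 13/46 + 7/23 → 27/46
merge 19/46 + 27/46 → 1
L = 13/138 + 4/23 + 7/23 + 27/46 + 1 = 149/69 ≈ 2.159 bits/symbol.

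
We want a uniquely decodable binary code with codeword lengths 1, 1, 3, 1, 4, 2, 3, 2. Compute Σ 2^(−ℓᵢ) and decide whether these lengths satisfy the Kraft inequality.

2.3125; no

With common denominator 2^4 = 16: Σ 2^(−ℓᵢ) = 8/16 + 8/16 + 2/16 + 8/16 + 1/16 + 4/16 + 2/16 + 4/16 = 37/16 = 2.3125.
Kraft's inequality requires Σ ≤ 1; here Σ = 2.3125 > 1, so no such prefix code exists.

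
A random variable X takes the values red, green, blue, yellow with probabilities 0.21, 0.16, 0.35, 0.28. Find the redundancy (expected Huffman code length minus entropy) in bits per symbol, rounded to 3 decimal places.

Entropy H = −Σ p log₂ p ≈ 1.9402 bits.
Huffman merges: 4/25+21/100→37/100; 7/25+7/20→63/100; 37/100+63/100→1. L = 2 ≈ 2.0000.
L − H = 2.0000 − 1.9402 = 0.060 bits.

0.060 bits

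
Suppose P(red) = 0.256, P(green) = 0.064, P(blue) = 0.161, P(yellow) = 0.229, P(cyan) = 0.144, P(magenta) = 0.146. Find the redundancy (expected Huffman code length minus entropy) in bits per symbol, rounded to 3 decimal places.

Entropy H = −Σ p log₂ p ≈ 2.4761 bits.
Huffman merges: 8/125+18/125→26/125; 73/500+161/1000→307/1000; 26/125+229/1000→437/1000; 32/125+307/1000→563/1000; 437/1000+563/1000→1. L = 503/200 ≈ 2.5150.
L − H = 2.5150 − 2.4761 = 0.039 bits.

0.039 bits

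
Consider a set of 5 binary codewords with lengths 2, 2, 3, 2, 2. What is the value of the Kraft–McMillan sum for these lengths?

1.125

With common denominator 2^3 = 8: Σ 2^(−ℓᵢ) = 2/8 + 2/8 + 1/8 + 2/8 + 2/8 = 9/8 = 1.125.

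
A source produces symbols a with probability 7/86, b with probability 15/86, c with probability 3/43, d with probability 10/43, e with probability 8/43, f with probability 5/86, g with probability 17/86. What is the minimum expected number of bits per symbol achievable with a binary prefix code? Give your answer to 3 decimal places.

2.698 bits/symbol

Repeatedly combine the two least-probable nodes; the expected code length is the sum of the merged weights.
merge 5/86 + 3/43 → 11/86
merge 7/86 + 11/86 → 9/43
merge 15/86 + 8/43 → 31/86
merge 17/86 + 9/43 → 35/86
merge 10/43 + 31/86 → 51/86
merge 35/86 + 51/86 → 1
L = 11/86 + 9/43 + 31/86 + 35/86 + 51/86 + 1 = 116/43 ≈ 2.698 bits/symbol.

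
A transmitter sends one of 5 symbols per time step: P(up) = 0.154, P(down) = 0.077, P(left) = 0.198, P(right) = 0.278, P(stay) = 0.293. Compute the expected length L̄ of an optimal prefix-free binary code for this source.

2.231 bits/symbol

Repeatedly combine the two least-probable nodes; the expected code length is the sum of the merged weights.
merge 77/1000 + 77/500 → 231/1000
merge 99/500 + 231/1000 → 429/1000
merge 139/500 + 293/1000 → 571/1000
merge 429/1000 + 571/1000 → 1
L = 231/1000 + 429/1000 + 571/1000 + 1 = 2231/1000 = 2.231 bits/symbol.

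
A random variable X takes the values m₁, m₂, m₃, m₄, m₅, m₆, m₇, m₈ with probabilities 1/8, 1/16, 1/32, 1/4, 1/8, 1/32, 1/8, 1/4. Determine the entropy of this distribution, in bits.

Each probability is a power of 1/2, so log₂(1/p) is an integer.
H = Σ p·log₂(1/p) = 1/8·3 + 1/16·4 + 1/32·5 + 1/4·2 + 1/8·3 + 1/32·5 + 1/8·3 + 1/4·2 = 2.6875 bits.

2.6875 bits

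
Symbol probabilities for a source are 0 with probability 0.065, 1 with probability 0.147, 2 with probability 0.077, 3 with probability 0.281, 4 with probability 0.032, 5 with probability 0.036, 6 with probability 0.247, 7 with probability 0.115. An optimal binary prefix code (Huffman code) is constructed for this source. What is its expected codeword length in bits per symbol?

2.673 bits/symbol

Repeatedly combine the two least-probable nodes; the expected code length is the sum of the merged weights.
merge 4/125 + 9/250 → 17/250
merge 13/200 + 17/250 → 133/1000
merge 77/1000 + 23/200 → 24/125
merge 133/1000 + 147/1000 → 7/25
merge 24/125 + 247/1000 → 439/1000
merge 7/25 + 281/1000 → 561/1000
merge 439/1000 + 561/1000 → 1
L = 17/250 + 133/1000 + 24/125 + 7/25 + 439/1000 + 561/1000 + 1 = 2673/1000 = 2.673 bits/symbol.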